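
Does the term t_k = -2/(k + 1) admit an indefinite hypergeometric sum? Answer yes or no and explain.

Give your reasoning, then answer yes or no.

Compute t_(k+1)/t_k: get (k + 1)/(k + 2).
A = k + 1, B = k + 2, C = 1.
Key eq: (k + 1)·f(k+1) = (k + 1)·f(k) + (1).
deg f ≤ 0 (via 1,1,0).
Generic f = c0 gives residual -1; -1 = 0 cannot hold, so t_k is not Gosper-summable.

No — key equation has no polynomial f.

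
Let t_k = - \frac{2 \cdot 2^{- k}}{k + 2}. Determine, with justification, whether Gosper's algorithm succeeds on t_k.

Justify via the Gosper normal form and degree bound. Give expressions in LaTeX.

No; the degree bound rules out any f.

Step 1: r(k) = (k + 2)/(2*(k + 3)).
Factor: A=k/2 + 1; B=k + 3; C=1.
Need (k/2 + 1)·f(k+1) − (k + 2)·f(k) = 1.
From deg A=1, deg B=1, deg C=0: d=-1.
Negative degree bound (-1): no f exists, t_k not Gosper-summable.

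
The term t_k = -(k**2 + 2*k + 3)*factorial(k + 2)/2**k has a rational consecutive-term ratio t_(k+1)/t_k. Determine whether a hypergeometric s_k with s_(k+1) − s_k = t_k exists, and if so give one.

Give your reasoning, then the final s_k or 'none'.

s_k = -2**(1 - k)*k*factorial(k + 2)

t_(k+1)/t_k = (k + 3)*(2*k + (k + 1)**2 + 5)/(2*(k**2 + 2*k + 3)).
So A=k/2 + 3/2 and B=1, with C=k**2 + 2*k + 3.
Need (k/2 + 3/2)·f(k+1) − (1)·f(k) = k**2 + 2*k + 3.
d = 1 from the (1,0,2) case.
Match coefficients ⇒ f(k) = 2*k.
Get s_k = R·t_k = -2**(1 - k)*k*factorial(k + 2) with R(k) = B(k−1)f(k)/C(k) = 2*k/(k**2 + 2*k + 3).
Δs = -(k**2 + 2*k + 3)*factorial(k + 2)/2**k, as required.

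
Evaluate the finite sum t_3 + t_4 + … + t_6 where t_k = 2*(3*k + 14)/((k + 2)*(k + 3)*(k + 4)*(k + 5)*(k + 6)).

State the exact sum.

Compute t_(k+1)/t_k: get (k + 2)*(3*k + 17)/((k + 7)*(3*k + 14)).
Take A(k)=k + 2, B(k)=k + 7, C(k)=k + 14/3.
f must satisfy (k + 2)·f(k+1) − (k + 6)·f(k) = k + 14/3.
Bound: deg f ≤ 4.
A polynomial solution: f(k) = k*(k + 4)*(k**2 + 10*k + 31)/90.
Certificate R = B(k−1)f/C = k*(k + 4)*(k + 6)*(k**2 + 10*k + 31)/(30*(3*k + 14)) gives s_k = k*(k**2 + 10*k + 31)/(15*(k**3 + 10*k**2 + 31*k + 30)).
Check: Δs_k = 2*(3*k + 14)/(k**5 + 20*k**4 + 155*k**3 + 580*k**2 + 1044*k + 720). ✓
Telescoping: Σ = s_(7) − s_(3) = 7/108 − (7/120) = 7/1080.

Σ = 7/1080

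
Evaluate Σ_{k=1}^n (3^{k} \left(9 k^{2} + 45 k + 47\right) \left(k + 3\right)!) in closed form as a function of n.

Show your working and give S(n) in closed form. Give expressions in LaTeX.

S(n) = 9 \cdot 3^{n} n \left(n + 4\right)! + 12 \cdot 3^{n} \left(n + 4\right)! - 288

The ratio is 3*(9*k**3 + 99*k**2 + 353*k + 404)/(9*k**2 + 45*k + 47).
Normal form (A,B,C) = (3*k + 12, 1, k**2 + 5*k + 47/9).
Key eq: (3*k + 12)·f(k+1) = (1)·f(k) + (k**2 + 5*k + 47/9).
Degrees (1,0,2) ⇒ d ≤ 1.
A polynomial solution: f(k) = (3*k + 1)/9.
R(k) = B(k−1)·f(k)/C(k) = (3*k + 1)/(9*k**2 + 45*k + 47); s_k = R·t_k = 3**k*(3*k + 1)*factorial(k + 3).
s_(k+1) − s_k = 3**k*(9*k**2 + 45*k + 47)*factorial(k + 3) = t_k.
Telescope: S(n) = s_(n+1) − s_(1) = 3**(n + 1)*(3*n + 4)*factorial(n + 4) − (288) = 9*3**n*n*factorial(n + 4) + 12*3**n*factorial(n + 4) - 288.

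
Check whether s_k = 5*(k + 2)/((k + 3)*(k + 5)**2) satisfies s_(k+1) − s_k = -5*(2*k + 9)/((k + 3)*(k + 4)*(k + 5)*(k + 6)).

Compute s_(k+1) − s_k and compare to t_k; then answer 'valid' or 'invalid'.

Invalid: residual 15*(3*k**2 + 29*k + 69)/(k**6 + 29*k**5 + 347*k**4 + 2191*k**3 + 7692*k**2 + 14220*k + 10800) ≠ 0.

s_(k+1) = 5*(k + 3)/((k + 4)*(k + 6)**2)
s_(k+1) − s_k = 5*(-(k + 2)*(k + 4)*(k + 6)**2 + (k + 3)**2*(k + 5)**2)/((k + 3)*(k + 4)*(k + 5)**2*(k + 6)**2)
(s_(k+1) − s_k) − t_k = 15*(3*k**2 + 29*k + 69)/(k**6 + 29*k**5 + 347*k**4 + 2191*k**3 + 7692*k**2 + 14220*k + 10800)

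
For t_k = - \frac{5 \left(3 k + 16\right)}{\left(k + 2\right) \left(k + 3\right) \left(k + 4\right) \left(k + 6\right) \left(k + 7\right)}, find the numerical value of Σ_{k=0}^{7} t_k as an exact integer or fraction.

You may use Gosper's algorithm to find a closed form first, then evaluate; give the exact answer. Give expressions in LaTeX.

Σ = -94/693

t_(k+1)/t_k = (k + 2)*(k + 6)*(3*k + 19)/((k + 5)*(k + 8)*(3*k + 16)).
Take A(k)=k + 2, B(k)=k + 8, C(k)=k**2 + 31*k/3 + 80/3.
Set up (k + 2)·f(k+1) − (k + 7)·f(k) − (k**2 + 31*k/3 + 80/3) = 0.
deg f ≤ 5 (via 1,1,2).
Match coefficients ⇒ f(k) = k*(k + 4)*(k + 5)*(k**2 + 11*k + 36)/108.
Certificate R = B(k−1)f/C = k*(k + 4)*(k + 7)*(k**2 + 11*k + 36)/(36*(3*k + 16)) gives s_k = 5*k*(-k**2 - 11*k - 36)/(36*(k**3 + 11*k**2 + 36*k + 36)).
Verify: 5*(-3*k - 16)/(k**5 + 22*k**4 + 185*k**3 + 740*k**2 + 1404*k + 1008) matches t_k.
Evaluate s at k=8 and k=0: -94/693 and 0; difference -94/693.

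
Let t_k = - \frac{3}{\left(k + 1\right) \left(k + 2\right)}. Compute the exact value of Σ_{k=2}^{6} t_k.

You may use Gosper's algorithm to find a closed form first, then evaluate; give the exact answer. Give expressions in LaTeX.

Σ = -5/8

Step 1: r(k) = (k + 1)/(k + 3).
Take A(k)=k + 1, B(k)=k + 3, C(k)=1.
Set up (k + 1)·f(k+1) − (k + 2)·f(k) − (1) = 0.
Degrees (1,1,0) ⇒ d ≤ 1.
Coefficient equations give f(k) = k.
Then R = B(k−1)f/C = k*(k + 2), so s_k = R(k)·t_k = -3*k/(k + 1).
Δs = -3/(k**2 + 3*k + 2), as required.
Evaluate s at k=7 and k=2: -21/8 and -2; difference -5/8.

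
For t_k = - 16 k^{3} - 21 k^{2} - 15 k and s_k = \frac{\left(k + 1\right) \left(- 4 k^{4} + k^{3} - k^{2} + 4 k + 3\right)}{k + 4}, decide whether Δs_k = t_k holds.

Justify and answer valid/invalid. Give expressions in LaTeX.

Invalid: residual \frac{3 \left(12 k^{4} + 86 k^{3} + 98 k^{2} + 64 k + 3\right)}{k^{2} + 9 k + 20} ≠ 0.

s_(k+1) = (k + 2)*(4*k - 4*(k + 1)**4 + (k + 1)**3 - (k + 1)**2 + 7)/(k + 5)
s_(k+1) − s_k = (-16*k**5 - 129*k**4 - 266*k**3 - 261*k**2 - 108*k + 9)/(k**2 + 9*k + 20)
(s_(k+1) − s_k) − t_k = 3*(12*k**4 + 86*k**3 + 98*k**2 + 64*k + 3)/(k**2 + 9*k + 20)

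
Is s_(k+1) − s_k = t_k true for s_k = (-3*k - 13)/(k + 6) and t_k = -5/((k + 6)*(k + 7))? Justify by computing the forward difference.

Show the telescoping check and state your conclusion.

valid (s_(k+1) − s_k reduces to t_k)

s_(k+1) = (-3*k - 16)/(k + 7)
s_(k+1) − s_k = -5/(k**2 + 13*k + 42)
(s_(k+1) − s_k) − t_k = 0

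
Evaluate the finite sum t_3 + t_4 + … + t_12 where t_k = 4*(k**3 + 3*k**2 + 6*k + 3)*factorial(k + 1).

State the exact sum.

r(k) = (k**4 + 8*k**3 + 27*k**2 + 43*k + 26)/(k**3 + 3*k**2 + 6*k + 3) after simplifying.
Gosper form: A/B · C(k+1)/C(k) with A=k + 2, B=1, C=k**3 + 3*k**2 + 6*k + 3.
Key eq: (k + 2)·f(k+1) = (1)·f(k) + (k**3 + 3*k**2 + 6*k + 3).
deg f ≤ 2 (via 1,0,3).
Match coefficients ⇒ f(k) = k**2 + 1.
Get s_k = R·t_k = 4*(k**2 + 1)*factorial(k + 1) with R(k) = B(k−1)f(k)/C(k) = (k**2 + 1)/(k**3 + 3*k**2 + 6*k + 3).
Verify: 4*(k**3 + 3*k**2 + 6*k + 3)*factorial(k + 1) matches t_k.
Sum = s_(13) − s_(3); s_(13) = 59281238016000, s_(3) = 960 ⇒ 59281238015040.

Σ = 59281238015040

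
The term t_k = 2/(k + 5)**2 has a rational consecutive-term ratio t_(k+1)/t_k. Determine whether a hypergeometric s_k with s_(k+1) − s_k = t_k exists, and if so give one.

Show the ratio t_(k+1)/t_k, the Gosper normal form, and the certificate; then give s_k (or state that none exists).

Ratio r(k) = (k + 5)**2/(k + 6)**2.
Take A(k)=k**2 + 10*k + 25, B(k)=k**2 + 12*k + 36, C(k)=1.
Need (k**2 + 10*k + 25)·f(k+1) − (k**2 + 10*k + 25)·f(k) = 1.
deg f ≤ 0 (via 2,2,0).
Generic f = c0 gives residual -1; -1 = 0 cannot hold, so t_k is not Gosper-summable.

not Gosper-summable; s_k does not exist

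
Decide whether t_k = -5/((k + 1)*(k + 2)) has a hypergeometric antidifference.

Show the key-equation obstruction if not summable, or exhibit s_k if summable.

Yes. s_k = -5*k/(k + 1).

Ratio r(k) = (k + 1)/(k + 3).
Factor: A=k + 1; B=k + 3; C=1.
f must satisfy (k + 1)·f(k+1) − (k + 2)·f(k) = 1.
d = 1 from the (1,1,0) case.
Solve for f: f(k) = k (degree 1 ≤ 1).
Get s_k = R·t_k = -5*k/(k + 1) with R(k) = B(k−1)f(k)/C(k) = k*(k + 2).
s_(k+1) − s_k = -5/(k**2 + 3*k + 2) = t_k.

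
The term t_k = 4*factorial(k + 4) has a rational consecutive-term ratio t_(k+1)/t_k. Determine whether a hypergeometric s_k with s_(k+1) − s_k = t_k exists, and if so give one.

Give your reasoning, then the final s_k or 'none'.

Step 1: r(k) = k + 5.
Normal form (A,B,C) = (k + 5, 1, 1).
Set up (k + 5)·f(k+1) − (1)·f(k) − (1) = 0.
Degrees (1,0,0) ⇒ d ≤ -1.
Bound -1 < 0, so the key equation has no polynomial solution.

none — t_k is not Gosper-summable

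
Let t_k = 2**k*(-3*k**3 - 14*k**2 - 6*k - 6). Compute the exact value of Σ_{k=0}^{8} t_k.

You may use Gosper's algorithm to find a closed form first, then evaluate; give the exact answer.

r(k) = 2*(3*k**3 + 23*k**2 + 43*k + 29)/(3*k**3 + 14*k**2 + 6*k + 6) after simplifying.
So A=2 and B=1, with C=k**3 + 14*k**2/3 + 2*k + 2.
Need (2)·f(k+1) − (1)·f(k) = k**3 + 14*k**2/3 + 2*k + 2.
Bound: deg f ≤ 3.
Solving with deg f ≤ 3: f(k) = k*(3*k**2 - 4*k + 4)/3.
Get s_k = R·t_k = 2**k*k*(-3*k**2 + 4*k - 4) with R(k) = B(k−1)f(k)/C(k) = k*(3*k**2 - 4*k + 4)/(3*k**3 + 14*k**2 + 6*k + 6).
Δs = 2**k*(-3*k**3 - 14*k**2 - 6*k - 6), as required.
Sum = s_(9) − s_(0); s_(9) = -972288, s_(0) = 0 ⇒ -972288.

Σ = -972288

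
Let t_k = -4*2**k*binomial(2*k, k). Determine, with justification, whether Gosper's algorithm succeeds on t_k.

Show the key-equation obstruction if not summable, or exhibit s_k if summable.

No. Not Gosper-summable.

t_(k+1)/t_k = 4*(2*k + 1)/(k + 1).
Normal form (A,B,C) = (8*k + 4, k + 1, 1).
f must satisfy (8*k + 4)·f(k+1) − (k)·f(k) = 1.
Bound: deg f ≤ -1.
Bound -1 < 0, so the key equation has no polynomial solution.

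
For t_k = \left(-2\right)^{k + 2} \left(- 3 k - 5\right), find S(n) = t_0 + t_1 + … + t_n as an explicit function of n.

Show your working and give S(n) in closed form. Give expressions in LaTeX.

The ratio is 2*(-3*k - 8)/(3*k + 5).
Normal form (A,B,C) = (-2, 1, k + 5/3).
Need (-2)·f(k+1) − (1)·f(k) = k + 5/3.
Degrees (0,0,1) ⇒ d ≤ 1.
Coefficient equations give f(k) = -(k + 1)/3.
So s_k = (B(k−1)f/C)·t_k = (-(k + 1)/(3*k + 5))·t_k = (-2)**(k + 2)*(k + 1).
s_(k+1) − s_k = (-2)**(k + 2)*(-3*k - 5) = t_k.
Evaluate: s_(n+1) = (-2)**(n + 3)*(n + 2); subtract s_(0) = 4 ⇒ S(n) = -8*(-2)**n*n - 16*(-2)**n - 4.

S(n) = - 8 \left(-2\right)^{n} n - 16 \left(-2\right)^{n} - 4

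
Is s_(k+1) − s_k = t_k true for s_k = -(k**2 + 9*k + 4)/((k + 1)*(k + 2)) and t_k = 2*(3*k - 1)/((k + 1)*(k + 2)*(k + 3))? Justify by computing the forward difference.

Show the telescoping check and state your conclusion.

Valid: the claim telescopes to t_k.

s_(k+1) = (-9*k - (k + 1)**2 - 13)/((k + 2)*(k + 3))
s_(k+1) − s_k = 2*(3*k - 1)/(k**3 + 6*k**2 + 11*k + 6)
(s_(k+1) − s_k) − t_k = 0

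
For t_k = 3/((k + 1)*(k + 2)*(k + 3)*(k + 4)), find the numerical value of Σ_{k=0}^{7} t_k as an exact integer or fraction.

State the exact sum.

Ratio r(k) = (k + 1)/(k + 5).
A = k + 1, B = k + 5, C = 1.
Solve (k + 1)·f(k+1) − (k + 4)·f(k) = 1.
Bound: deg f ≤ 3.
Solving with deg f ≤ 3: f(k) = k*(k**2 + 6*k + 11)/18.
Certificate R = B(k−1)f/C = k*(k + 4)*(k**2 + 6*k + 11)/18 gives s_k = k*(k**2 + 6*k + 11)/(6*(k + 1)*(k + 2)*(k + 3)).
Verify: 3/(k**4 + 10*k**3 + 35*k**2 + 50*k + 24) matches t_k.
Evaluate s at k=8 and k=0: 82/495 and 0; difference 82/495.

Σ = 82/495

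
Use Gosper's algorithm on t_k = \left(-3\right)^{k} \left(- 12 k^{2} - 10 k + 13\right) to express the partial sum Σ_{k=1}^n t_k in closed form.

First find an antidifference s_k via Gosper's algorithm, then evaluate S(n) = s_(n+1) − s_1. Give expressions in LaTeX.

S(n) = - 9 \left(-3\right)^{n} n^{2} - 12 \left(-3\right)^{n} n + 9 \left(-3\right)^{n} - 9

Ratio r(k) = 3*(-10*k - 12*(k + 1)**2 + 3)/(12*k**2 + 10*k - 13).
Gosper form: A/B · C(k+1)/C(k) with A=-3, B=1, C=k**2 + 5*k/6 - 13/12.
Set up (-3)·f(k+1) − (1)·f(k) − (k**2 + 5*k/6 - 13/12) = 0.
Bound: deg f ≤ 2.
Coefficient equations give f(k) = -(3*k**2 - 2*k - 4)/12.
R(k) = B(k−1)·f(k)/C(k) = -(3*k**2 - 2*k - 4)/(12*k**2 + 10*k - 13); s_k = R·t_k = (-3)**k*(3*k**2 - 2*k - 4).
Δs = (-3)**k*(-12*k**2 - 10*k + 13), as required.
Evaluate: s_(n+1) = (-3)**(n + 1)*(3*n**2 + 4*n - 3); subtract s_(1) = 9 ⇒ S(n) = -9*(-3)**n*n**2 - 12*(-3)**n*n + 9*(-3)**n - 9.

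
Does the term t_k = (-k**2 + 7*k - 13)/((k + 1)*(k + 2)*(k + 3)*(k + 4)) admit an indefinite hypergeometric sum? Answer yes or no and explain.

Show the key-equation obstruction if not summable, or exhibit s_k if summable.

Step 1: r(k) = (k + 1)*(-7*k + (k + 1)**2 + 6)/((k + 5)*(k**2 - 7*k + 13)).
So A=k + 1 and B=k + 5, with C=k**2 - 7*k + 13.
Key eq: (k + 1)·f(k+1) = (k + 4)·f(k) + (k**2 - 7*k + 13).
Bound: deg f ≤ 3.
Solve for f: f(k) = k*(2*k**2 + 9*k + 28)/3 (degree 3 ≤ 3).
So s_k = (B(k−1)f/C)·t_k = (k*(k + 4)*(2*k**2 + 9*k + 28)/(3*(k**2 - 7*k + 13)))·t_k = k*(-2*k**2 - 9*k - 28)/(3*(k + 1)*(k + 2)*(k + 3)).
s_(k+1) − s_k = (-k**2 + 7*k - 13)/(k**4 + 10*k**3 + 35*k**2 + 50*k + 24) = t_k.

Yes. s_k = k*(-2*k**2 - 9*k - 28)/(3*(k + 1)*(k + 2)*(k + 3)).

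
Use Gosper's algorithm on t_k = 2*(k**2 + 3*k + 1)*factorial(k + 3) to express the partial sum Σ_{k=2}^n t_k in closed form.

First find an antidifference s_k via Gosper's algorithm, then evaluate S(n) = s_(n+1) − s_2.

S(n) = 2*n*factorial(n + 4) - 240

r(k) = (k + 4)*(3*k + (k + 1)**2 + 4)/(k**2 + 3*k + 1) after simplifying.
Normal form (A,B,C) = (k + 4, 1, k**2 + 3*k + 1).
f must satisfy (k + 4)·f(k+1) − (1)·f(k) = k**2 + 3*k + 1.
From deg A=1, deg B=0, deg C=2: d=1.
Solving with deg f ≤ 1: f(k) = k - 1.
Get s_k = R·t_k = 2*(k - 1)*factorial(k + 3) with R(k) = B(k−1)f(k)/C(k) = (k - 1)/(k**2 + 3*k + 1).
Verify: 2*(k**2 + 3*k + 1)*factorial(k + 3) matches t_k.
Σ_(k=2)^n t_k = s_(n+1) − s_(2) = (2*n*factorial(n + 4)) − (240), i.e. 2*n*factorial(n + 4) - 240.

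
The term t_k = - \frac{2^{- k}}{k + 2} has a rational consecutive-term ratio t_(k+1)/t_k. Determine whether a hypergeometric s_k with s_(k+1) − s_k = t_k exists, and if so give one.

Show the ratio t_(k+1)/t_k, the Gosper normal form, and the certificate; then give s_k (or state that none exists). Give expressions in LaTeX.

not Gosper-summable; s_k does not exist

Compute t_(k+1)/t_k: get (k + 2)/(2*(k + 3)).
Gosper form: A/B · C(k+1)/C(k) with A=k/2 + 1, B=k + 3, C=1.
Solve (k/2 + 1)·f(k+1) − (k + 2)·f(k) = 1.
Bound: deg f ≤ -1.
deg f ≤ -1 is impossible — no certificate.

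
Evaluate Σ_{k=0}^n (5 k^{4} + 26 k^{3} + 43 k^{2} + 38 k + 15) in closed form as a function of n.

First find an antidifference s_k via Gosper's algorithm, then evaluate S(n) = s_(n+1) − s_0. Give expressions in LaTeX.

S(n) = n^{5} + 9 n^{4} + 29 n^{3} + 47 n^{2} + 41 n + 15

The ratio is (5*k**4 + 46*k**3 + 151*k**2 + 222*k + 127)/(5*k**4 + 26*k**3 + 43*k**2 + 38*k + 15).
Gosper form: A/B · C(k+1)/C(k) with A=1, B=1, C=k**4 + 26*k**3/5 + 43*k**2/5 + 38*k/5 + 3.
Solve (1)·f(k+1) − (1)·f(k) = k**4 + 26*k**3/5 + 43*k**2/5 + 38*k/5 + 3.
d = 5 from the (0,0,4) case.
Coefficient equations give f(k) = k*(k**4 + 4*k**3 + 3*k**2 + 4*k + 3)/5.
Certificate R = B(k−1)f/C = k*(k**4 + 4*k**3 + 3*k**2 + 4*k + 3)/(5*k**4 + 26*k**3 + 43*k**2 + 38*k + 15) gives s_k = k*(k**4 + 4*k**3 + 3*k**2 + 4*k + 3).
Δs = 5*k**4 + 26*k**3 + 43*k**2 + 38*k + 15, as required.
s_(n+1) = n**5 + 9*n**4 + 29*n**3 + 47*n**2 + 41*n + 15 and s_(0) = 0, so S(n) = n**5 + 9*n**4 + 29*n**3 + 47*n**2 + 41*n + 15.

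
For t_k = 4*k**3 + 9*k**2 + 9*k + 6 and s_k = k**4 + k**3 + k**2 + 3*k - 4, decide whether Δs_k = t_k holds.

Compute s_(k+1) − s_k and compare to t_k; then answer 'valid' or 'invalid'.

s_(k+1) = k**4 + 5*k**3 + 10*k**2 + 12*k + 2
s_(k+1) − s_k = 4*k**3 + 9*k**2 + 9*k + 6
(s_(k+1) − s_k) − t_k = 0

Valid: the claim telescopes to t_k.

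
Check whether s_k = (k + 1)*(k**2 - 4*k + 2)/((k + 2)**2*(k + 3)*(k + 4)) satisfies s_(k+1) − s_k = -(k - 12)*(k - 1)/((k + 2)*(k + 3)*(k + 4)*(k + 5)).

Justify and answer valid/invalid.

s_(k+1) = -(k + 2)*(4*k - (k + 1)**2 + 2)/((k + 3)**2*(k + 4)*(k + 5))
s_(k+1) − s_k = (-k**4 + 10*k**3 + 37*k**2 - 14*k - 38)/(k**6 + 19*k**5 + 147*k**4 + 593*k**3 + 1316*k**2 + 1524*k + 720)
(s_(k+1) − s_k) − t_k = 2*(k**3 - 5*k**2 - 16*k + 17)/(k**6 + 19*k**5 + 147*k**4 + 593*k**3 + 1316*k**2 + 1524*k + 720)

Invalid: residual 2*(k**3 - 5*k**2 - 16*k + 17)/(k**6 + 19*k**5 + 147*k**4 + 593*k**3 + 1316*k**2 + 1524*k + 720) ≠ 0.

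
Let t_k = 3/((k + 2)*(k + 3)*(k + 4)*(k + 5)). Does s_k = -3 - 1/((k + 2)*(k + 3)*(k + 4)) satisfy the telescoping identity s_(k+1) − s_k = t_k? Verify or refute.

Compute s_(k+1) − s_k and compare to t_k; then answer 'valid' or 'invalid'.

s_(k+1) = -3 - 1/((k + 3)*(k + 4)*(k + 5))
s_(k+1) − s_k = 3/((k + 2)*(k + 3)*(k + 4)*(k + 5))
(s_(k+1) − s_k) − t_k = 0

valid; difference matches t_k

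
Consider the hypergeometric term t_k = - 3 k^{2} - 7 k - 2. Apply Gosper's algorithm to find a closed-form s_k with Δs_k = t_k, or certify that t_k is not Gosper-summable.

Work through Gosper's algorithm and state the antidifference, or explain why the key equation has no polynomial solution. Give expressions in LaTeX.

r(k) = (3*k**2 + 13*k + 12)/(3*k**2 + 7*k + 2) after simplifying.
A = 1, B = 1, C = k**2 + 7*k/3 + 2/3.
Key eq: (1)·f(k+1) = (1)·f(k) + (k**2 + 7*k/3 + 2/3).
Degrees (0,0,2) ⇒ d ≤ 3.
Coefficient equations give f(k) = k*(k**2 + 2*k - 1)/3.
So s_k = (B(k−1)f/C)·t_k = (k*(k**2 + 2*k - 1)/((k + 2)*(3*k + 1)))·t_k = k*(-k**2 - 2*k + 1).
s_(k+1) − s_k = -3*k**2 - 7*k - 2 = t_k.

s_k = k \left(- k^{2} - 2 k + 1\right)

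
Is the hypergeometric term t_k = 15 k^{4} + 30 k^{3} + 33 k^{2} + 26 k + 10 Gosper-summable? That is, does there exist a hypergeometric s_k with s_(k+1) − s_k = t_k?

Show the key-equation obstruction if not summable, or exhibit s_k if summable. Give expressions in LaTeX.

Yes. s_k = k \left(3 k^{4} + k^{2} + 4 k + 2\right).

The ratio is (15*k**4 + 90*k**3 + 213*k**2 + 242*k + 114)/(15*k**4 + 30*k**3 + 33*k**2 + 26*k + 10).
Normal form (A,B,C) = (1, 1, k**4 + 2*k**3 + 11*k**2/5 + 26*k/15 + 2/3).
Need (1)·f(k+1) − (1)·f(k) = k**4 + 2*k**3 + 11*k**2/5 + 26*k/15 + 2/3.
From deg A=0, deg B=0, deg C=4: d=5.
Coefficient equations give f(k) = k*(3*k**4 + k**2 + 4*k + 2)/15.
So s_k = (B(k−1)f/C)·t_k = (k*(3*k**4 + k**2 + 4*k + 2)/(15*k**4 + 30*k**3 + 33*k**2 + 26*k + 10))·t_k = k*(3*k**4 + k**2 + 4*k + 2).
s_(k+1) − s_k = 15*k**4 + 30*k**3 + 33*k**2 + 26*k + 10 = t_k.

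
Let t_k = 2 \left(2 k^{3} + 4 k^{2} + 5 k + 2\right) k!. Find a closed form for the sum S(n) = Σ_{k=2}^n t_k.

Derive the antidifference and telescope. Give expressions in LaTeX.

S(n) = 4 n^{3} n! + 12 n^{2} n! + 10 n n! + 2 n! - 28

The ratio is (2*k**4 + 12*k**3 + 29*k**2 + 32*k + 13)/(2*k**3 + 4*k**2 + 5*k + 2).
Factor: A=k + 1; B=1; C=k**3 + 2*k**2 + 5*k/2 + 1.
Need (k + 1)·f(k+1) − (1)·f(k) = k**3 + 2*k**2 + 5*k/2 + 1.
Degrees (1,0,3) ⇒ d ≤ 2.
A polynomial solution: f(k) = (2*k**2 - 1)/2.
R(k) = B(k−1)·f(k)/C(k) = (2*k**2 - 1)/(2*k**3 + 4*k**2 + 5*k + 2); s_k = R·t_k = 2*(2*k**2 - 1)*factorial(k).
Check: Δs_k = 2*(2*k**3 + 4*k**2 + 5*k + 2)*factorial(k). ✓
s_(n+1) = 2*(2*n**2 + 4*n + 1)*factorial(n + 1) and s_(2) = 28, so S(n) = 4*n**3*factorial(n) + 12*n**2*factorial(n) + 10*n*factorial(n) + 2*factorial(n) - 28.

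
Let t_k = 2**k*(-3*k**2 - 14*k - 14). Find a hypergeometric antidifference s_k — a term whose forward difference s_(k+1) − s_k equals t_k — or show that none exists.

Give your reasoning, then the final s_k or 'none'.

t_(k+1)/t_k = 2*(3*k**2 + 20*k + 31)/(3*k**2 + 14*k + 14).
Factor: A=2; B=1; C=k**2 + 14*k/3 + 14/3.
Solve (2)·f(k+1) − (1)·f(k) = k**2 + 14*k/3 + 14/3.
deg f ≤ 2 (via 0,0,2).
Solve for f: f(k) = (3*k**2 + 2*k + 4)/3 (degree 2 ≤ 2).
R(k) = B(k−1)·f(k)/C(k) = (3*k**2 + 2*k + 4)/(3*k**2 + 14*k + 14); s_k = R·t_k = 2**k*(-3*k**2 - 2*k - 4).
Δs = 2**k*(-3*k**2 - 14*k - 14), as required.

s_k = 2**k*(-3*k**2 - 2*k - 4)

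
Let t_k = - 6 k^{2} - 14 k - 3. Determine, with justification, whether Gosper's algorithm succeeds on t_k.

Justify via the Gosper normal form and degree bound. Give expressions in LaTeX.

Yes. s_k = k \left(- 2 k^{2} - 4 k + 3\right).

Step 1: r(k) = (6*k**2 + 26*k + 23)/(6*k**2 + 14*k + 3).
A = 1, B = 1, C = k**2 + 7*k/3 + 1/2.
Need (1)·f(k+1) − (1)·f(k) = k**2 + 7*k/3 + 1/2.
Bound: deg f ≤ 3.
Solving with deg f ≤ 3: f(k) = k*(2*k**2 + 4*k - 3)/6.
Get s_k = R·t_k = k*(-2*k**2 - 4*k + 3) with R(k) = B(k−1)f(k)/C(k) = k*(2*k**2 + 4*k - 3)/(6*k**2 + 14*k + 3).
Check: Δs_k = -6*k**2 - 14*k - 3. ✓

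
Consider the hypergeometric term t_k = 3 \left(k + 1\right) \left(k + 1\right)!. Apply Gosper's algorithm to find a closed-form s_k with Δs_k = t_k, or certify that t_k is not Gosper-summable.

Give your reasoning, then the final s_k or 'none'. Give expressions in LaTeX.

s_k = 3 \left(k + 1\right)!

Step 1: r(k) = (k + 2)**2/(k + 1).
Factor: A=k + 2; B=1; C=k + 1.
Set up (k + 2)·f(k+1) − (1)·f(k) − (k + 1) = 0.
From deg A=1, deg B=0, deg C=1: d=0.
Solving with deg f ≤ 0: f(k) = 1.
So s_k = (B(k−1)f/C)·t_k = (1/(k + 1))·t_k = 3*factorial(k + 1).
Verify: 3*(k + 1)*factorial(k + 1) matches t_k.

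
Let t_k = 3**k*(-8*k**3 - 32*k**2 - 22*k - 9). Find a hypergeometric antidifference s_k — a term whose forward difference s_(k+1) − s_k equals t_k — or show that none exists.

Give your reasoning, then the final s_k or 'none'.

Step 1: r(k) = 3*(8*k**3 + 56*k**2 + 110*k + 71)/(8*k**3 + 32*k**2 + 22*k + 9).
Take A(k)=3, B(k)=1, C(k)=k**3 + 4*k**2 + 11*k/4 + 9/8.
Solve (3)·f(k+1) − (1)·f(k) = k**3 + 4*k**2 + 11*k/4 + 9/8.
From deg A=0, deg B=0, deg C=3: d=3.
Coefficient equations give f(k) = (4*k**3 - 2*k**2 - k + 3)/8.
Get s_k = R·t_k = 3**k*(-4*k**3 + 2*k**2 + k - 3) with R(k) = B(k−1)f(k)/C(k) = (4*k**3 - 2*k**2 - k + 3)/(8*k**3 + 32*k**2 + 22*k + 9).
Δs = 3**k*(-8*k**3 - 32*k**2 - 22*k - 9), as required.

s_k = 3**k*(-4*k**3 + 2*k**2 + k - 3)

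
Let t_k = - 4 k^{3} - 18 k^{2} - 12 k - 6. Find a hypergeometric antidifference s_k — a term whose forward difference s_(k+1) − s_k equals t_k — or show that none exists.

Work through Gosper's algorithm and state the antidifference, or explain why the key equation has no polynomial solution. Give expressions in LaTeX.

s_k = k \left(- k^{3} - 4 k^{2} + 2 k - 3\right)

t_(k+1)/t_k = (2*k**3 + 15*k**2 + 30*k + 20)/(2*k**3 + 9*k**2 + 6*k + 3).
A = 1, B = 1, C = k**3 + 9*k**2/2 + 3*k + 3/2.
Set up (1)·f(k+1) − (1)·f(k) − (k**3 + 9*k**2/2 + 3*k + 3/2) = 0.
Degrees (0,0,3) ⇒ d ≤ 4.
Coefficient equations give f(k) = k*(k**3 + 4*k**2 - 2*k + 3)/4.
Get s_k = R·t_k = k*(-k**3 - 4*k**2 + 2*k - 3) with R(k) = B(k−1)f(k)/C(k) = k*(k**3 + 4*k**2 - 2*k + 3)/(2*(2*k**3 + 9*k**2 + 6*k + 3)).
Check: Δs_k = -4*k**3 - 18*k**2 - 12*k - 6. ✓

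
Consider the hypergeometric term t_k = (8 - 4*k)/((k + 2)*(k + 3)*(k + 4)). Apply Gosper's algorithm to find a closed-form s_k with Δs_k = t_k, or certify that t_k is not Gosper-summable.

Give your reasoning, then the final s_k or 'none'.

s_k = 4*k/((k + 2)*(k + 3))

The ratio is (k - 1)*(k + 2)/((k - 2)*(k + 5)).
Take A(k)=k + 2, B(k)=k + 5, C(k)=k - 2.
Set up (k + 2)·f(k+1) − (k + 4)·f(k) − (k - 2) = 0.
Bound: deg f ≤ 2.
A polynomial solution: f(k) = -k.
Get s_k = R·t_k = 4*k/((k + 2)*(k + 3)) with R(k) = B(k−1)f(k)/C(k) = -k*(k + 4)/(k - 2).
Verify: 4*(2 - k)/(k**3 + 9*k**2 + 26*k + 24) matches t_k.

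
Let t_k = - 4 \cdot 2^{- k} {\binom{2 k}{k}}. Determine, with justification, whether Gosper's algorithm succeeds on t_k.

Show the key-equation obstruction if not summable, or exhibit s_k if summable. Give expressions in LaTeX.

No; the degree bound rules out any f.

t_(k+1)/t_k = (2*k + 1)/(k + 1).
Take A(k)=2*k + 1, B(k)=k + 1, C(k)=1.
Need (2*k + 1)·f(k+1) − (k)·f(k) = 1.
deg f ≤ -1 (via 1,1,0).
Bound -1 < 0, so the key equation has no polynomial solution.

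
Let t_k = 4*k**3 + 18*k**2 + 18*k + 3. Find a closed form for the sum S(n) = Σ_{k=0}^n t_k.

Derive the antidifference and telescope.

The ratio is (4*k**3 + 30*k**2 + 66*k + 43)/(4*k**3 + 18*k**2 + 18*k + 3).
Factor: A=1; B=1; C=k**3 + 9*k**2/2 + 9*k/2 + 3/4.
Need (1)·f(k+1) − (1)·f(k) = k**3 + 9*k**2/2 + 9*k/2 + 3/4.
Bound: deg f ≤ 4.
Solving with deg f ≤ 4: f(k) = k*(k**3 + 4*k**2 + k - 3)/4.
Then R = B(k−1)f/C = k*(k**3 + 4*k**2 + k - 3)/(4*k**3 + 18*k**2 + 18*k + 3), so s_k = R(k)·t_k = k*(k**3 + 4*k**2 + k - 3).
s_(k+1) − s_k = 4*k**3 + 18*k**2 + 18*k + 3 = t_k.
s_(n+1) = n**4 + 8*n**3 + 19*n**2 + 15*n + 3 and s_(0) = 0, so S(n) = n**4 + 8*n**3 + 19*n**2 + 15*n + 3.

S(n) = n**4 + 8*n**3 + 19*n**2 + 15*n + 3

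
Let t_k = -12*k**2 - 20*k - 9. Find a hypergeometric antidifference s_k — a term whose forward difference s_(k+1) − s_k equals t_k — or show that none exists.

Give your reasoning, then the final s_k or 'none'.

s_k = k*(-4*k**2 - 4*k - 1)

Ratio r(k) = (12*k**2 + 44*k + 41)/(12*k**2 + 20*k + 9).
A = 1, B = 1, C = k**2 + 5*k/3 + 3/4.
f must satisfy (1)·f(k+1) − (1)·f(k) = k**2 + 5*k/3 + 3/4.
d = 3 from the (0,0,2) case.
Coefficient equations give f(k) = k*(2*k + 1)**2/12.
R(k) = B(k−1)·f(k)/C(k) = k*(2*k + 1)**2/(12*k**2 + 20*k + 9); s_k = R·t_k = k*(-4*k**2 - 4*k - 1).
Check: Δs_k = -12*k**2 - 20*k - 9. ✓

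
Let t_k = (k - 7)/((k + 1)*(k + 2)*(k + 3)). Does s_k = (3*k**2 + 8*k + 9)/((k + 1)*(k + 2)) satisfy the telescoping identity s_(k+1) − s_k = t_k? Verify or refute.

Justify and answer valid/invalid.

s_(k+1) = (8*k + 3*(k + 1)**2 + 17)/((k + 2)*(k + 3))
s_(k+1) − s_k = (k - 7)/(k**3 + 6*k**2 + 11*k + 6)
(s_(k+1) − s_k) − t_k = 0

Valid: the claim telescopes to t_k.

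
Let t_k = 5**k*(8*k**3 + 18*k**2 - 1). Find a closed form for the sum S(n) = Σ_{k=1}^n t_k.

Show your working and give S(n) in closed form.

r(k) = 5*(8*(k + 1)**3 + 18*(k + 1)**2 - 1)/(8*k**3 + 18*k**2 - 1) after simplifying.
Factor: A=5; B=1; C=k**3 + 9*k**2/4 - 1/8.
f must satisfy (5)·f(k+1) − (1)·f(k) = k**3 + 9*k**2/4 - 1/8.
Degrees (0,0,3) ⇒ d ≤ 3.
Solving with deg f ≤ 3: f(k) = (k - 1)**2*(2*k + 1)/8.
R(k) = B(k−1)·f(k)/C(k) = (k - 1)**2*(2*k + 1)/((4*k + 1)*(2*k**2 + 4*k - 1)); s_k = R·t_k = 5**k*(2*k**3 - 3*k**2 + 1).
Check: Δs_k = 5**k*(8*k**3 + 18*k**2 - 1). ✓
s_(n+1) = 5**(n + 1)*n**2*(2*n + 3) and s_(1) = 0, so S(n) = 5**(n + 1)*n**2*(2*n + 3).

S(n) = 5**(n + 1)*n**2*(2*n + 3)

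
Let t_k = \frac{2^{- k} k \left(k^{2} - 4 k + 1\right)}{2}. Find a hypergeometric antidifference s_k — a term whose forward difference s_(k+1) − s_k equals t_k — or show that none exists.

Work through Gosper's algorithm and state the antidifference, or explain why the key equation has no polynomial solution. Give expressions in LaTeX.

s_k = 2^{- k} \left(- k^{3} + k^{2} - 2 k - 2\right)

Compute t_(k+1)/t_k: get (k**3 - k**2 - 4*k - 2)/(2*k*(k**2 - 4*k + 1)).
Take A(k)=1/2, B(k)=1, C(k)=k**3 - 4*k**2 + k.
f must satisfy (1/2)·f(k+1) − (1)·f(k) = k**3 - 4*k**2 + k.
From deg A=0, deg B=0, deg C=3: d=3.
Solve for f: f(k) = -2*(k**3 - k**2 + 2*k + 2) (degree 3 ≤ 3).
Then R = B(k−1)f/C = -2*(k**3 - k**2 + 2*k + 2)/(k*(k**2 - 4*k + 1)), so s_k = R(k)·t_k = (-k**3 + k**2 - 2*k - 2)/2**k.
Check: Δs_k = k*(k**2 - 4*k + 1)/(2*2**k). ✓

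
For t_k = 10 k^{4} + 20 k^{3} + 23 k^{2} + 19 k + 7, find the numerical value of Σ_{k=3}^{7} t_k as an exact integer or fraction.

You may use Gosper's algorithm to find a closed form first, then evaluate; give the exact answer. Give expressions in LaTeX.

Σ = 65705

The ratio is (10*k**4 + 60*k**3 + 143*k**2 + 165*k + 79)/(10*k**4 + 20*k**3 + 23*k**2 + 19*k + 7).
Factor: A=1; B=1; C=k**4 + 2*k**3 + 23*k**2/10 + 19*k/10 + 7/10.
Need (1)·f(k+1) − (1)·f(k) = k**4 + 2*k**3 + 23*k**2/10 + 19*k/10 + 7/10.
Bound: deg f ≤ 5.
A polynomial solution: f(k) = k*(2*k**4 + k**2 + 3*k + 1)/10.
Certificate R = B(k−1)f/C = k*(2*k**4 + k**2 + 3*k + 1)/(10*k**4 + 20*k**3 + 23*k**2 + 19*k + 7) gives s_k = k*(2*k**4 + k**2 + 3*k + 1).
s_(k+1) − s_k = 10*k**4 + 20*k**3 + 23*k**2 + 19*k + 7 = t_k.
Sum = s_(8) − s_(3); s_(8) = 66248, s_(3) = 543 ⇒ 65705.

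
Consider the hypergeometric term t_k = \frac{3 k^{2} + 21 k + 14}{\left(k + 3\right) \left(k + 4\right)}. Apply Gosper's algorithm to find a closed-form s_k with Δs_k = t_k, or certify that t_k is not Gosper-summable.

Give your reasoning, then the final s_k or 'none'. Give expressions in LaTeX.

Ratio r(k) = (k + 3)*(21*k + 3*(k + 1)**2 + 35)/((k + 5)*(3*k**2 + 21*k + 14)).
Take A(k)=k + 3, B(k)=k + 5, C(k)=k**2 + 7*k + 14/3.
f must satisfy (k + 3)·f(k+1) − (k + 4)·f(k) = k**2 + 7*k + 14/3.
Degrees (1,1,2) ⇒ d ≤ 2.
Solving with deg f ≤ 2: f(k) = k*(9*k + 5)/9.
Then R = B(k−1)f/C = k*(k + 4)*(9*k + 5)/(3*(3*k**2 + 21*k + 14)), so s_k = R(k)·t_k = k*(9*k + 5)/(3*(k + 3)).
s_(k+1) − s_k = (3*k**2 + 21*k + 14)/(k**2 + 7*k + 12) = t_k.

s_k = \frac{k \left(9 k + 5\right)}{3 \left(k + 3\right)}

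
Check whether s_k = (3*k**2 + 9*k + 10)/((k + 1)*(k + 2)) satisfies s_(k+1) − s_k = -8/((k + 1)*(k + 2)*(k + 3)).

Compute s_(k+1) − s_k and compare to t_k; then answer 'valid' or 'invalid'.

s_(k+1) = (9*k + 3*(k + 1)**2 + 19)/((k + 2)*(k + 3))
s_(k+1) − s_k = -8/(k**3 + 6*k**2 + 11*k + 6)
(s_(k+1) − s_k) − t_k = 0

Valid: the claim telescopes to t_k.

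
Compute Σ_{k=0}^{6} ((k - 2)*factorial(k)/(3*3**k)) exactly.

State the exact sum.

Σ = 317/243

r(k) = (k**2 - 1)/(3*(k - 2)) after simplifying.
Take A(k)=k/3 + 1/3, B(k)=1, C(k)=k - 2.
f must satisfy (k/3 + 1/3)·f(k+1) − (1)·f(k) = k - 2.
deg f ≤ 0 (via 1,0,1).
Solve for f: f(k) = 3 (degree 0 ≤ 0).
R(k) = B(k−1)·f(k)/C(k) = 3/(k - 2); s_k = R·t_k = factorial(k)/3**k.
Verify: (k - 2)*factorial(k)/(3*3**k) matches t_k.
Evaluate s at k=7 and k=0: 560/243 and 1; difference 317/243.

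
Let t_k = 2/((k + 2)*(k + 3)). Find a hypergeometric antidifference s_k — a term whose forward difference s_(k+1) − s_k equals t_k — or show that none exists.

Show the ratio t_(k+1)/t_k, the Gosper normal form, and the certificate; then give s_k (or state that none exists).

r(k) = (k + 2)/(k + 4) after simplifying.
So A=k + 2 and B=k + 4, with C=1.
Solve (k + 2)·f(k+1) − (k + 3)·f(k) = 1.
From deg A=1, deg B=1, deg C=0: d=1.
Solve for f: f(k) = k/2 (degree 1 ≤ 1).
Then R = B(k−1)f/C = k*(k + 3)/2, so s_k = R(k)·t_k = k/(k + 2).
s_(k+1) − s_k = 2/(k**2 + 5*k + 6) = t_k.

s_k = k/(k + 2)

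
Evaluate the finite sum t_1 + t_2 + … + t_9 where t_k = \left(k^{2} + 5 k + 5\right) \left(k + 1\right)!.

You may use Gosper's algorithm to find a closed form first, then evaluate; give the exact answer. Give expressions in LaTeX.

Σ = 518918392

t_(k+1)/t_k = (k + 2)*(5*k + (k + 1)**2 + 10)/(k**2 + 5*k + 5).
Take A(k)=k + 2, B(k)=1, C(k)=k**2 + 5*k + 5.
Key eq: (k + 2)·f(k+1) = (1)·f(k) + (k**2 + 5*k + 5).
From deg A=1, deg B=0, deg C=2: d=1.
Solve for f: f(k) = k + 3 (degree 1 ≤ 1).
Certificate R = B(k−1)f/C = (k + 3)/(k**2 + 5*k + 5) gives s_k = (k + 3)*factorial(k + 1).
Δs = (k**2 + 5*k + 5)*factorial(k + 1), as required.
Evaluate s at k=10 and k=1: 518918400 and 8; difference 518918392.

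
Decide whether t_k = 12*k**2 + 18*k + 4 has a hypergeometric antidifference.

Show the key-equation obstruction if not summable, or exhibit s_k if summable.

Yes. s_k = k*(4*k**2 + 3*k - 3).

r(k) = (6*k**2 + 21*k + 17)/(6*k**2 + 9*k + 2) after simplifying.
Factor: A=1; B=1; C=k**2 + 3*k/2 + 1/3.
Solve (1)·f(k+1) − (1)·f(k) = k**2 + 3*k/2 + 1/3.
From deg A=0, deg B=0, deg C=2: d=3.
Match coefficients ⇒ f(k) = k*(4*k**2 + 3*k - 3)/12.
So s_k = (B(k−1)f/C)·t_k = (k*(4*k**2 + 3*k - 3)/(2*(6*k**2 + 9*k + 2)))·t_k = k*(4*k**2 + 3*k - 3).
Δs = 12*k**2 + 18*k + 4, as required.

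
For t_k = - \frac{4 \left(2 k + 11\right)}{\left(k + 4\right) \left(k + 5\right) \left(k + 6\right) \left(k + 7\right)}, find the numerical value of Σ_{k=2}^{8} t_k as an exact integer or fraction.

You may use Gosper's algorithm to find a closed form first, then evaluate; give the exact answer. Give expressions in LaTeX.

Σ = -49/780

Ratio r(k) = (k + 4)*(2*k + 13)/((k + 8)*(2*k + 11)).
Gosper form: A/B · C(k+1)/C(k) with A=k + 4, B=k + 8, C=k + 11/2.
Key eq: (k + 4)·f(k+1) = (k + 7)·f(k) + (k + 11/2).
Degrees (1,1,1) ⇒ d ≤ 3.
Match coefficients ⇒ f(k) = k*(k + 5)*(k + 10)/48.
So s_k = (B(k−1)f/C)·t_k = (k*(k + 5)*(k + 7)*(k + 10)/(24*(2*k + 11)))·t_k = k*(-k - 10)/(6*(k**2 + 10*k + 24)).
Δs = 4*(-2*k - 11)/(k**4 + 22*k**3 + 179*k**2 + 638*k + 840), as required.
Σ_(k=2)^(8) t_k = s_(9) − s_(2) = -19/130 − (-1/12) = -49/780.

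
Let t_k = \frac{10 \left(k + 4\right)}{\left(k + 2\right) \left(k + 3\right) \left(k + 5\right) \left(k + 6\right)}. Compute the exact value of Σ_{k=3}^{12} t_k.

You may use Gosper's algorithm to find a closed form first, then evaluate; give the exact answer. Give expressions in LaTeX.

Compute t_(k+1)/t_k: get (k + 2)*(k + 5)**2/((k + 4)**2*(k + 7)).
A = k + 2, B = k + 7, C = k**2 + 8*k + 16.
Need (k + 2)·f(k+1) − (k + 6)·f(k) = k**2 + 8*k + 16.
Bound: deg f ≤ 4.
A polynomial solution: f(k) = k*(k + 3)*(k + 4)*(k + 7)/20.
Then R = B(k−1)f/C = k*(k + 3)*(k + 6)*(k + 7)/(20*(k + 4)), so s_k = R(k)·t_k = k*(k + 7)/(2*(k**2 + 7*k + 10)).
Check: Δs_k = 10*(k + 4)/(k**4 + 16*k**3 + 91*k**2 + 216*k + 180). ✓
Sum = s_(13) − s_(3); s_(13) = 13/27, s_(3) = 3/8 ⇒ 23/216.

Σ = 23/216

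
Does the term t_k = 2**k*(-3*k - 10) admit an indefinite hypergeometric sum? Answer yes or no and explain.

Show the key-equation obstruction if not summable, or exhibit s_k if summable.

r(k) = 2*(3*k + 13)/(3*k + 10) after simplifying.
Gosper form: A/B · C(k+1)/C(k) with A=2, B=1, C=k + 10/3.
Solve (2)·f(k+1) − (1)·f(k) = k + 10/3.
Bound: deg f ≤ 1.
Match coefficients ⇒ f(k) = (3*k + 4)/3.
So s_k = (B(k−1)f/C)·t_k = ((3*k + 4)/(3*k + 10))·t_k = 2**k*(-3*k - 4).
Δs = 2**k*(-3*k - 10), as required.

Yes. s_k = 2**k*(-3*k - 4).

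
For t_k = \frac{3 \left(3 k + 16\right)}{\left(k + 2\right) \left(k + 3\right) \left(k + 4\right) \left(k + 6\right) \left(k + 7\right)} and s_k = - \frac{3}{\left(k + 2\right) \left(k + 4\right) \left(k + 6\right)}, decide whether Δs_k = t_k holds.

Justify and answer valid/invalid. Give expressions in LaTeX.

s_(k+1) = -3/((k + 3)*(k + 5)*(k + 7))
s_(k+1) − s_k = 9*(k**2 + 9*k + 19)/(k**6 + 27*k**5 + 295*k**4 + 1665*k**3 + 5104*k**2 + 8028*k + 5040)
(s_(k+1) − s_k) − t_k = 3*(-4*k - 23)/(k**6 + 27*k**5 + 295*k**4 + 1665*k**3 + 5104*k**2 + 8028*k + 5040)

Invalid: residual \frac{3 \left(- 4 k - 23\right)}{k^{6} + 27 k^{5} + 295 k^{4} + 1665 k^{3} + 5104 k^{2} + 8028 k + 5040} ≠ 0.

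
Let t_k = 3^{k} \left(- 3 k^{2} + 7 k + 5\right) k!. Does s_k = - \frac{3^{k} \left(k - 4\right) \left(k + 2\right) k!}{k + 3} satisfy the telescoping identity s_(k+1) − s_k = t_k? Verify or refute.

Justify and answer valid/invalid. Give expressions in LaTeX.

Invalid: residual \frac{3^{k} \left(3 k^{3} + 2 k^{2} - 27 k - 11\right) k!}{\left(k + 3\right) \left(k + 4\right)} ≠ 0.

s_(k+1) = -3**(k + 1)*(k - 3)*(k + 3)*factorial(k + 1)/(k + 4)
s_(k+1) − s_k = 3**k*(-3*k**4 - 11*k**3 + 20*k**2 + 92*k + 49)*factorial(k)/((k + 3)*(k + 4))
(s_(k+1) − s_k) − t_k = 3**k*(3*k**3 + 2*k**2 - 27*k - 11)*factorial(k)/((k + 3)*(k + 4))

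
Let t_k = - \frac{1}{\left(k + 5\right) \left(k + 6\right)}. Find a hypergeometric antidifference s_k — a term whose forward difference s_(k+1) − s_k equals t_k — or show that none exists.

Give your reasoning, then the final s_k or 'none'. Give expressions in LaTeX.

s_k = - \frac{k}{5 k + 25}

Ratio r(k) = (k + 5)/(k + 7).
Take A(k)=k + 5, B(k)=k + 7, C(k)=1.
Need (k + 5)·f(k+1) − (k + 6)·f(k) = 1.
From deg A=1, deg B=1, deg C=0: d=1.
Solving with deg f ≤ 1: f(k) = k/5.
Then R = B(k−1)f/C = k*(k + 6)/5, so s_k = R(k)·t_k = -k/(5*k + 25).
Δs = -1/(k**2 + 11*k + 30), as required.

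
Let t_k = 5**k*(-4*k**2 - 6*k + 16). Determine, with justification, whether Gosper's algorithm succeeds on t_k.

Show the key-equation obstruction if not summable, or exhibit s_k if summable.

Ratio r(k) = 5*(2*k**2 + 7*k - 3)/(2*k**2 + 3*k - 8).
Gosper form: A/B · C(k+1)/C(k) with A=5, B=1, C=k**2 + 3*k/2 - 4.
Solve (5)·f(k+1) − (1)·f(k) = k**2 + 3*k/2 - 4.
d = 2 from the (0,0,2) case.
Solve for f: f(k) = (k**2 - k - 4)/4 (degree 2 ≤ 2).
Get s_k = R·t_k = 5**k*(-k**2 + k + 4) with R(k) = B(k−1)f(k)/C(k) = (k**2 - k - 4)/(2*(2*k**2 + 3*k - 8)).
s_(k+1) − s_k = 5**k*(-4*k**2 - 6*k + 16) = t_k.

Yes. s_k = 5**k*(-k**2 + k + 4).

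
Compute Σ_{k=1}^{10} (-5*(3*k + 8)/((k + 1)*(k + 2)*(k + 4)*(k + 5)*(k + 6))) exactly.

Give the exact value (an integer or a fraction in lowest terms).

Σ = -47/576

The ratio is (k + 1)*(k + 4)*(3*k + 11)/((k + 3)*(k + 7)*(3*k + 8)).
A = k + 1, B = k + 7, C = k**2 + 17*k/3 + 8.
Key eq: (k + 1)·f(k+1) = (k + 6)·f(k) + (k**2 + 17*k/3 + 8).
d = 5 from the (1,1,2) case.
Solve for f: f(k) = k*(k + 2)*(k + 3)*(k**2 + 10*k + 29)/60 (degree 5 ≤ 5).
So s_k = (B(k−1)f/C)·t_k = (k*(k + 2)*(k + 6)*(k**2 + 10*k + 29)/(20*(3*k + 8)))·t_k = k*(-k**2 - 10*k - 29)/(4*(k**3 + 10*k**2 + 29*k + 20)).
Δs = 5*(-3*k - 8)/(k**5 + 18*k**4 + 121*k**3 + 372*k**2 + 508*k + 240), as required.
Σ_(k=1)^(10) t_k = s_(11) − s_(1) = -143/576 − (-1/6) = -47/576.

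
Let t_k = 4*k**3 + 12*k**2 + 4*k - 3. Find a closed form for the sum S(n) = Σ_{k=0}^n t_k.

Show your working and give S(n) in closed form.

S(n) = n**4 + 6*n**3 + 9*n**2 + n - 3

r(k) = (4*k**3 + 24*k**2 + 40*k + 17)/(4*k**3 + 12*k**2 + 4*k - 3) after simplifying.
Factor: A=1; B=1; C=k**3 + 3*k**2 + k - 3/4.
Key eq: (1)·f(k+1) = (1)·f(k) + (k**3 + 3*k**2 + k - 3/4).
Bound: deg f ≤ 4.
A polynomial solution: f(k) = k*(k**3 + 2*k**2 - 3*k - 3)/4.
Get s_k = R·t_k = k*(k**3 + 2*k**2 - 3*k - 3) with R(k) = B(k−1)f(k)/C(k) = k*(k**3 + 2*k**2 - 3*k - 3)/(4*k**3 + 12*k**2 + 4*k - 3).
Verify: 4*k**3 + 12*k**2 + 4*k - 3 matches t_k.
Σ_(k=0)^n t_k = s_(n+1) − s_(0) = (n**4 + 6*n**3 + 9*n**2 + n - 3) − (0), i.e. n**4 + 6*n**3 + 9*n**2 + n - 3.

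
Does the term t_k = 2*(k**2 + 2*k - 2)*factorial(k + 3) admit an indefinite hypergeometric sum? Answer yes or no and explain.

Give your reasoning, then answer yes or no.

Ratio r(k) = (k + 4)*(2*k + (k + 1)**2)/(k**2 + 2*k - 2).
So A=k + 4 and B=1, with C=k**2 + 2*k - 2.
Set up (k + 4)·f(k+1) − (1)·f(k) − (k**2 + 2*k - 2) = 0.
Degrees (1,0,2) ⇒ d ≤ 1.
Solve for f: f(k) = k - 2 (degree 1 ≤ 1).
Certificate R = B(k−1)f/C = (k - 2)/(k**2 + 2*k - 2) gives s_k = 2*(k - 2)*factorial(k + 3).
Verify: 2*(k**2 + 2*k - 2)*factorial(k + 3) matches t_k.

Yes. s_k = 2*(k - 2)*factorial(k + 3).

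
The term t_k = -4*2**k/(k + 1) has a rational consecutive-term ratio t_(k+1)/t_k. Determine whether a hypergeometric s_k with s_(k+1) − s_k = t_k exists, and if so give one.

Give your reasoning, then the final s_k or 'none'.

The ratio is 2*(k + 1)/(k + 2).
So A=2*k + 2 and B=k + 2, with C=1.
Solve (2*k + 2)·f(k+1) − (k + 1)·f(k) = 1.
deg f ≤ -1 (via 1,1,0).
deg f ≤ -1 is impossible — no certificate.

none (Gosper's algorithm certifies no s_k)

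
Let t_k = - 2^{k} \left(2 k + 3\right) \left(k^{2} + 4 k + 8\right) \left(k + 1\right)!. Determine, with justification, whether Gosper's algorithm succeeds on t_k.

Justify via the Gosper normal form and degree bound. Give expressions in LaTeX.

Yes. s_k = - 2^{k} \left(k^{2} + 2 k + 4\right) \left(k + 1\right)!.

Ratio r(k) = 2*(k + 2)*(2*k + 5)*(4*k + (k + 1)**2 + 12)/((2*k + 3)*(k**2 + 4*k + 8)).
So A=2*k + 4 and B=1, with C=k**3 + 11*k**2/2 + 14*k + 12.
Set up (2*k + 4)·f(k+1) − (1)·f(k) − (k**3 + 11*k**2/2 + 14*k + 12) = 0.
Bound: deg f ≤ 2.
Solving with deg f ≤ 2: f(k) = (k**2 + 2*k + 4)/2.
R(k) = B(k−1)·f(k)/C(k) = (k**2 + 2*k + 4)/((2*k + 3)*(k**2 + 4*k + 8)); s_k = R·t_k = -2**k*(k**2 + 2*k + 4)*factorial(k + 1).
Δs = -2**k*(2*k + 3)*(k**2 + 4*k + 8)*factorial(k + 1), as required.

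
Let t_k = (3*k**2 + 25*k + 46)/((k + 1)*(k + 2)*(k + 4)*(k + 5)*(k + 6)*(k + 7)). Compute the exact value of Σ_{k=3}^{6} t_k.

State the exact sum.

Σ = 223/72072

r(k) = (k + 1)*(k + 4)*(25*k + 3*(k + 1)**2 + 71)/((k + 3)*(k + 8)*(3*k**2 + 25*k + 46)) after simplifying.
Take A(k)=k + 1, B(k)=k + 8, C(k)=k**3 + 34*k**2/3 + 121*k/3 + 46.
Need (k + 1)·f(k+1) − (k + 7)·f(k) = k**3 + 34*k**2/3 + 121*k/3 + 46.
Bound: deg f ≤ 6.
Coefficient equations give f(k) = k*(k + 2)*(k + 3)*(k + 5)*(k**2 + 11*k + 34)/72.
R(k) = B(k−1)·f(k)/C(k) = k*(k + 2)*(k + 5)*(k + 7)*(k**2 + 11*k + 34)/(24*(3*k**2 + 25*k + 46)); s_k = R·t_k = k*(k**2 + 11*k + 34)/(24*(k**3 + 11*k**2 + 34*k + 24)).
Verify: (3*k**2 + 25*k + 46)/(k**6 + 25*k**5 + 247*k**4 + 1219*k**3 + 3112*k**2 + 3796*k + 1680) matches t_k.
Sum = s_(7) − s_(3); s_(7) = 35/858, s_(3) = 19/504 ⇒ 223/72072.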